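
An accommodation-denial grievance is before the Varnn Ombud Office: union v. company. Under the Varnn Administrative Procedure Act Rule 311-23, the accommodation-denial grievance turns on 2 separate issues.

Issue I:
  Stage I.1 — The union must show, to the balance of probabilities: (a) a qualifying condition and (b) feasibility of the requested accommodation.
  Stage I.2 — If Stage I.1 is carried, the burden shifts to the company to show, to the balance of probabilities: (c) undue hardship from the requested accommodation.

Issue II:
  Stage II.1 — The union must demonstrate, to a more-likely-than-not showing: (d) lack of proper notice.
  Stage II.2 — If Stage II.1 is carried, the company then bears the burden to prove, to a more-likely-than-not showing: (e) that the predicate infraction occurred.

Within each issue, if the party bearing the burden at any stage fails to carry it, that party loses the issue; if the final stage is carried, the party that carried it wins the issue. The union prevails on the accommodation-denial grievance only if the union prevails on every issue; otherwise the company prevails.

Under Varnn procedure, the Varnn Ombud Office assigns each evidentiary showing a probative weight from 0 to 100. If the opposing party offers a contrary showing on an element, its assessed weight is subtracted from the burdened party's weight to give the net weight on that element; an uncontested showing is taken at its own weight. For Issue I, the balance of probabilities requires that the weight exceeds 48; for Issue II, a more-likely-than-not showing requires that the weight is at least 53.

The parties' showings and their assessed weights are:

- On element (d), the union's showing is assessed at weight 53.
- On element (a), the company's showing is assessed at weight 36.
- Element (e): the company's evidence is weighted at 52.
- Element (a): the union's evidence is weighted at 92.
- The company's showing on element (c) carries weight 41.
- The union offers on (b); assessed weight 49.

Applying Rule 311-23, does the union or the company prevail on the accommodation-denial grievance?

— Issue I —
Stage I.1 (union, the balance of probabilities, weight exceeds 48): (a) net 92−36=56 > 48 — meets; (b) 49 > 48 — meets.
  Stage I.1 is satisfied; the onus moves to the company.
Stage I.2 (company, the balance of probabilities, weight exceeds 48): (c) 41 ≤ 48 — fails.
  Stage I.2 not carried; the company fails its burden.
The union prevails on this issue.
— Issue II —
Stage II.1 — burden on union; standard: a more-likely-than-not showing (weight is at least 53).
    (d): 53 ≥ 53 [met]
  Stage II.1 carried; the burden shifts to the company.
Stage II.2 — burden on company; standard: a more-likely-than-not showing (weight is at least 53).
    (e): 52 < 53 [not met]
  The company does not carry Stage II.2.
So the union prevails on this issue.
Per-issue: Issue I → union; Issue II → union. The union must prevail on every issue; overall, the union prevails.

union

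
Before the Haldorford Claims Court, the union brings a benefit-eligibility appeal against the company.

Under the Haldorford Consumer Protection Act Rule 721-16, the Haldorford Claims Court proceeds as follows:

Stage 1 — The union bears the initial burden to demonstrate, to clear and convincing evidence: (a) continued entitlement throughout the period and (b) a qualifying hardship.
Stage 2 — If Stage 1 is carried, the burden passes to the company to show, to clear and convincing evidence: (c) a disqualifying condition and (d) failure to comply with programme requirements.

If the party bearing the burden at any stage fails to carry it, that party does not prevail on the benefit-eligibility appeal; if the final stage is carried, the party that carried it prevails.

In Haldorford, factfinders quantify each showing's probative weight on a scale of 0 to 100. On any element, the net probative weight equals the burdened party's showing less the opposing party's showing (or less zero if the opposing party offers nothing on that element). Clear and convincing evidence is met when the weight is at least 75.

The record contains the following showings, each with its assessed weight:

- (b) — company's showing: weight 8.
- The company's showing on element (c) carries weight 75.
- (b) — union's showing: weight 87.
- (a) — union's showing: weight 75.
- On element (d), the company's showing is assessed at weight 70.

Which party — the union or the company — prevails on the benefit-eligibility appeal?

union

Stage 1 — burden on union; standard: clear and convincing evidence (weight is at least 75).
    (a): 75 ≥ 75 [met]
    (b): 87 − 8 = 79 ≥ 75 [met]
  The union carries Stage 1; the company now bears the burden.
Stage 2 — burden on company; standard: clear and convincing evidence (weight is at least 75).
    (c): 75 ≥ 75 [met]
    (d): 70 < 75 [not met]
  Not every element is met, so the company fails to carry Stage 2.
So the union prevails.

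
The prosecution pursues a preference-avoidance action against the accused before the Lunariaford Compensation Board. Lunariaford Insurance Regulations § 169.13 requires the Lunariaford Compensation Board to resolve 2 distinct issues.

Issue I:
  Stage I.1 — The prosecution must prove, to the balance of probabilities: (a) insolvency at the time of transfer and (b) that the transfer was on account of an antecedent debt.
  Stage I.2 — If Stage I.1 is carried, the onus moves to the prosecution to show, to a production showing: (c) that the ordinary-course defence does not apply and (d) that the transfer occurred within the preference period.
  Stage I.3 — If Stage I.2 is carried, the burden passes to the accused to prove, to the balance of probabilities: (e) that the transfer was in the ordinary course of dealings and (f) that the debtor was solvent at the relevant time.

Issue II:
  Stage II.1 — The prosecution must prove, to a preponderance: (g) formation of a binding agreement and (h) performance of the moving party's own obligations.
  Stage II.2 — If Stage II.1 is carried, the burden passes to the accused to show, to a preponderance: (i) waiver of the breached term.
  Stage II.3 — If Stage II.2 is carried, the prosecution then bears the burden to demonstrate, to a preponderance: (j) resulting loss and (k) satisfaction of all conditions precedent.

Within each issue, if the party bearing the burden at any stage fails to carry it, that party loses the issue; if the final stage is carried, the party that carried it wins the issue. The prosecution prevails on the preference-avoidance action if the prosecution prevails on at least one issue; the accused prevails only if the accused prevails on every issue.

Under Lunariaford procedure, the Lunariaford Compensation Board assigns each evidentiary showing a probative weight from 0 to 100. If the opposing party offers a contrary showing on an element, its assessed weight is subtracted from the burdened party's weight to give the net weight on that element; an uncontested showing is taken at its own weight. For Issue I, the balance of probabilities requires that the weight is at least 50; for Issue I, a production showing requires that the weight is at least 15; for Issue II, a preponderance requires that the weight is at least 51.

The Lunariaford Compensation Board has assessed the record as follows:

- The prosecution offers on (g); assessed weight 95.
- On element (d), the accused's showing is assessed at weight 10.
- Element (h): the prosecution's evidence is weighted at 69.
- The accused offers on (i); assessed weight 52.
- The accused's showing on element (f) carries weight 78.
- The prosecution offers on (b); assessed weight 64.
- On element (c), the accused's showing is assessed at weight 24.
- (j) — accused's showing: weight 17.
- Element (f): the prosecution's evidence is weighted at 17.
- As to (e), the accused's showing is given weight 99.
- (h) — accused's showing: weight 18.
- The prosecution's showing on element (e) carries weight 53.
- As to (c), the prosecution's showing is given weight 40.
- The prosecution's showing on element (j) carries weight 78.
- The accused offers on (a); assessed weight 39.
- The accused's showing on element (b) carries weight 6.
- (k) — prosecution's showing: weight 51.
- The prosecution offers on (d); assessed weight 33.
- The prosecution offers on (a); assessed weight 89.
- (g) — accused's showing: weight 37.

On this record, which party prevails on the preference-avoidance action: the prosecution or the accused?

prosecution

— Issue I —
Stage I.1 (prosecution, the balance of probabilities, weight is at least 50): (a) net 89−39=50 ≥ 50 — meets; (b) net 64−6=58 ≥ 50 — meets.
  All elements met. The prosecution retains the burden for Stage I.2.
Stage I.2 (prosecution, a production showing, weight is at least 15): (c) net 40−24=16 ≥ 15 — meets; (d) net 33−10=23 ≥ 15 — meets.
  Stage I.2 is satisfied; the onus moves to the accused.
Stage I.3 (accused, the balance of probabilities, weight is at least 50): (e) net 99−53=46 < 50 — fails; (f) net 78−17=61 ≥ 50 — meets.
  The accused does not carry Stage I.3.
The analysis ends at Stage I.3; the prosecution prevails on this issue.
— Issue II —
Stage II.1 — burden on prosecution; standard: a preponderance (weight is at least 51).
    (g): 95 − 37 = 58 ≥ 51 [met]
    (h): 69 − 18 = 51 ≥ 51 [met]
  Stage II.1 is satisfied; the onus moves to the accused.
Stage II.2 — burden on accused; standard: a preponderance (weight is at least 51).
    (i): 52 ≥ 51 [met]
  Stage II.2 is satisfied; the onus moves to the prosecution.
Stage II.3 — burden on prosecution; standard: a preponderance (weight is at least 51).
    (j): 78 − 17 = 61 ≥ 51 [met]
    (k): 51 ≥ 51 [met]
  All elements met at the final stage.
Every stage carried; the prosecution prevails on this issue.
Per-issue: Issue I → prosecution; Issue II → prosecution. The prosecution must prevail on at least one issue; overall, the prosecution prevails.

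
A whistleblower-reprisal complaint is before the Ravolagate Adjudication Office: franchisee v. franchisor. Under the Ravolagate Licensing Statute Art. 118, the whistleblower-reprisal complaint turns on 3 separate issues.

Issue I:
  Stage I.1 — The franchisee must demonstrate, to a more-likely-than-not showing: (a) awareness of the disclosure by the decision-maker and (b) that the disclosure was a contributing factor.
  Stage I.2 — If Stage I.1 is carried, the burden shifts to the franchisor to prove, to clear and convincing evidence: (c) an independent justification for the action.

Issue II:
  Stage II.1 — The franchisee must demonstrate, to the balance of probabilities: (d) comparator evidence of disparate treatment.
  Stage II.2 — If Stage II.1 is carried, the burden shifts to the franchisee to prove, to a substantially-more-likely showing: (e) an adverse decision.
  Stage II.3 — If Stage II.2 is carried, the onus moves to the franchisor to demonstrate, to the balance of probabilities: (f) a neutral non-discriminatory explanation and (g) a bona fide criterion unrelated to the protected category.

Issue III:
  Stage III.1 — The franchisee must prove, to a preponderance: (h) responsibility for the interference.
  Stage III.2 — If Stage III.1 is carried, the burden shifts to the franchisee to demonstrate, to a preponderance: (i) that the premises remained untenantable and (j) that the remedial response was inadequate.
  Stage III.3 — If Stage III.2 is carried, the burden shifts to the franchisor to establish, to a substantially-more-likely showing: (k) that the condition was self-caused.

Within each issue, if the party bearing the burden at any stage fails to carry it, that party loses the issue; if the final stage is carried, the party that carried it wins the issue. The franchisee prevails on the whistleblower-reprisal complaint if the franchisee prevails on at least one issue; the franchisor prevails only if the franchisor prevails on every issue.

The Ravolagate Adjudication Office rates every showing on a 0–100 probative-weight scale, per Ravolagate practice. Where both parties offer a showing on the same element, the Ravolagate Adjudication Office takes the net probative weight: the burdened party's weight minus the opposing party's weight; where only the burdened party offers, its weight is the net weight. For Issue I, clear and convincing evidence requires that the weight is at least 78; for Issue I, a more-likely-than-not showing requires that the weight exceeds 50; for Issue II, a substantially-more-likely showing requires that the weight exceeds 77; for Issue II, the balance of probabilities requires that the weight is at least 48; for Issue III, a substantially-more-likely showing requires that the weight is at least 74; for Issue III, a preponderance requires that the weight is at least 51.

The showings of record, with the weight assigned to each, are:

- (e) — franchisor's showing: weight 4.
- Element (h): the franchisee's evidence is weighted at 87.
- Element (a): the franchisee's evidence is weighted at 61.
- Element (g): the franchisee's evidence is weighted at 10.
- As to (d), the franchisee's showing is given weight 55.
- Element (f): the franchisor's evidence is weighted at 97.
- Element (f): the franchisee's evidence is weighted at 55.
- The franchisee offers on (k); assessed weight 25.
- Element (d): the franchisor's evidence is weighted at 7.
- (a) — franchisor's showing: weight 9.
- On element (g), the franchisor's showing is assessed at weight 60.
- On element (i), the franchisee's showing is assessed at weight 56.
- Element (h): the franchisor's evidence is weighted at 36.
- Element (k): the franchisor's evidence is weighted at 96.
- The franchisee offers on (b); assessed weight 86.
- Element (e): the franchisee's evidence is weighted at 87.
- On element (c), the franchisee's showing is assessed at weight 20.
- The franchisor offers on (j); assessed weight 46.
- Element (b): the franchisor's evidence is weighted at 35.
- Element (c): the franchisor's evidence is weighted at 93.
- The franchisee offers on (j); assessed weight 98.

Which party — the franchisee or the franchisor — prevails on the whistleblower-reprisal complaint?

— Issue I —
At Stage I.1 the franchisee must meet a more-likely-than-not showing (weight exceeds 50): on (a) the weight is 61 less the opposing 9 gives net 52, > 50, so (a) meets the standard; on (b) the weight is 86 less the opposing 35 gives net 51, which does exceed 50, so (b) meets the standard.
  Stage I.1 is satisfied; the onus moves to the franchisor.
At Stage I.2 the franchisor must meet clear and convincing evidence (weight is at least 78): on (c) the weight is 93 less the opposing 20 gives net 73, which does not reach 78, so (c) does not meet the standard.
  The franchisor does not carry Stage I.2.
So the franchisee prevails on this issue.
— Issue II —
Stage II.1 (franchisee, the balance of probabilities, weight is at least 48): (d) net 55−7=48 ≥ 48 — meets.
  All elements met. The franchisee retains the burden for Stage II.2.
Stage II.2 (franchisee, a substantially-more-likely showing, weight exceeds 77): (e) net 87−4=83 > 77 — meets.
  Stage II.2 is satisfied; the onus moves to the franchisor.
Stage II.3 (franchisor, the balance of probabilities, weight is at least 48): (f) net 97−55=42 < 48 — fails; (g) net 60−10=50 ≥ 48 — meets.
  The franchisor does not carry Stage II.3.
So the franchisee prevails on this issue.
— Issue III —
Stage III.1 (franchisee, a preponderance, weight is at least 51): (h) net 87−36=51 ≥ 51 — meets.
  Stage III.1 is satisfied; the franchisee continues to bear the burden.
Stage III.2 (franchisee, a preponderance, weight is at least 51): (i) 56 ≥ 51 — meets; (j) net 98−46=52 ≥ 51 — meets.
  The franchisee carries Stage III.2; the franchisor now bears the burden.
Stage III.3 (franchisor, a substantially-more-likely showing, weight is at least 74): (k) net 96−25=71 < 74 — fails.
  Not every element is met, so the franchisor fails to carry Stage III.3.
The analysis ends at Stage III.3; the franchisee prevails on this issue.
Per-issue: Issue I → franchisee; Issue II → franchisee; Issue III → franchisee. The franchisee must prevail on at least one issue; overall, the franchisee prevails.

franchisee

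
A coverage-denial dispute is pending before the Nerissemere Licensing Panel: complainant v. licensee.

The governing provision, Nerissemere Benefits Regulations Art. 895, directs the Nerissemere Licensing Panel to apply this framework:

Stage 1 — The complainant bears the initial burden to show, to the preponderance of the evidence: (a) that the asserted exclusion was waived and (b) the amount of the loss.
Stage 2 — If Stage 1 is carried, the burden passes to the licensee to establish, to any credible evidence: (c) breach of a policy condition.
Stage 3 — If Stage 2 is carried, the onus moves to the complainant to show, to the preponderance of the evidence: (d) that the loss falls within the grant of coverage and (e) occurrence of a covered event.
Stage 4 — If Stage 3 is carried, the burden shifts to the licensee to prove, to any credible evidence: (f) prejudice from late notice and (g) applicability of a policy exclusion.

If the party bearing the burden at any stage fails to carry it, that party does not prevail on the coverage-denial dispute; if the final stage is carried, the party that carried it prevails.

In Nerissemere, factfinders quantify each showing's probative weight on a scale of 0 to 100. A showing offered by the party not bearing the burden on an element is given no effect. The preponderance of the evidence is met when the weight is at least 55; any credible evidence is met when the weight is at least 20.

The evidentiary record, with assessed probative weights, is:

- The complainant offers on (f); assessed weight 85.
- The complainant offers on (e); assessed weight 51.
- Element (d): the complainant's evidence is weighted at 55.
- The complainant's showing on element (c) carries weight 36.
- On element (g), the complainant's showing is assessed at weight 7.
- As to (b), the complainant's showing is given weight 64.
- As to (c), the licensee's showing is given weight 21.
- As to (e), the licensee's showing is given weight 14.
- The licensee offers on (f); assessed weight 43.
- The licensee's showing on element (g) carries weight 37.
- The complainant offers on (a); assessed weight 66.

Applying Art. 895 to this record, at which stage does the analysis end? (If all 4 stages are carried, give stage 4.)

At Stage 1 the complainant must meet the preponderance of the evidence (weight is at least 55): on (a) the weight is 66, which does reach 55, so (a) meets the standard; on (b) the weight is 64, which does reach 55, so (b) meets the standard.
  Stage 1 is satisfied; the onus moves to the licensee.
At Stage 2 the licensee must meet any credible evidence (weight is at least 20): on (c) the weight is 21 (the complainant's 36 is given no effect), which does reach 20, so (c) meets the standard.
  All elements met. The burden passes to the complainant.
At Stage 3 the complainant must meet the preponderance of the evidence (weight is at least 55): on (d) the weight is 55, which does reach 55, so (d) meets the standard; on (e) the weight is 51 (the licensee's 14 is given no effect), which does not reach 55, so (e) does not meet the standard.
  Not every element is met, so the complainant fails to carry Stage 3.
So the licensee prevails.

stage 3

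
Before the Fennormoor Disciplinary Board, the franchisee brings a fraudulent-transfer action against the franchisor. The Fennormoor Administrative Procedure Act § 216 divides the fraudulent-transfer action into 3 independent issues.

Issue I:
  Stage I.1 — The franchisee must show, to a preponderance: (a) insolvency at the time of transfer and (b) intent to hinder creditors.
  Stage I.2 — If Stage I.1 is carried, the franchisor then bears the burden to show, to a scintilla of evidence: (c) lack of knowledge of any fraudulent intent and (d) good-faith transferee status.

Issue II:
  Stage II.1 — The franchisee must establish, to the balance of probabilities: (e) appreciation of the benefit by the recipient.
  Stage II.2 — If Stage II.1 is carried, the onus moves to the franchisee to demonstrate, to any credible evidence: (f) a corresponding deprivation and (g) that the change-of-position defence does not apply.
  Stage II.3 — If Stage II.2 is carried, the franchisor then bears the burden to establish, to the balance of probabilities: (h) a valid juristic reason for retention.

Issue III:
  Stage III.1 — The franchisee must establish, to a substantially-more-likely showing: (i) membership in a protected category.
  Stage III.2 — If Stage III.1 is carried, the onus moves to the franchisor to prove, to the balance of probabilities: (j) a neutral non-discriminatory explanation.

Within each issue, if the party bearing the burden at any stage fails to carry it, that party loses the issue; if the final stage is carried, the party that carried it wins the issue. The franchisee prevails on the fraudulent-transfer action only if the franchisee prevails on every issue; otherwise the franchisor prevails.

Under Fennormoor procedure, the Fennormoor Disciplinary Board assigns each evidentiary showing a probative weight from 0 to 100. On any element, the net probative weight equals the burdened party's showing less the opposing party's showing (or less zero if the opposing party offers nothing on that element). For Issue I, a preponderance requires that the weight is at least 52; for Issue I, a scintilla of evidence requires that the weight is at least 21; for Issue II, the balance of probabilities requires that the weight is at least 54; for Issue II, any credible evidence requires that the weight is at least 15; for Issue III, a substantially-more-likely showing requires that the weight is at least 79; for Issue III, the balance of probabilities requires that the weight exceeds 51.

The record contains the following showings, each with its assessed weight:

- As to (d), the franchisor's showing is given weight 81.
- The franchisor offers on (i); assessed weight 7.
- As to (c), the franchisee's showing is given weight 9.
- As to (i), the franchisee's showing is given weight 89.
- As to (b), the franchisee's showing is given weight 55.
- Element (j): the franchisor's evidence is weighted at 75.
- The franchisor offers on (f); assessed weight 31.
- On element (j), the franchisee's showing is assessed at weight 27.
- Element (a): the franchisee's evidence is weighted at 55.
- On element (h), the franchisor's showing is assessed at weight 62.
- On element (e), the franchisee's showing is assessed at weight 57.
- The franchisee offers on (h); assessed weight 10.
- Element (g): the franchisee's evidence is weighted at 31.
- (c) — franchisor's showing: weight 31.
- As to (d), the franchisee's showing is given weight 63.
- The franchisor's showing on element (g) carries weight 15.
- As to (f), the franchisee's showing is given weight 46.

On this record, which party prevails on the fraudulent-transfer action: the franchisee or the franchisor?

— Issue I —
At Stage I.1 the franchisee must meet a preponderance (weight is at least 52): on (a) the weight is 55, ≥ 52, so (a) meets the standard; on (b) the weight is 55, ≥ 52, so (b) meets the standard.
  All elements met. The burden passes to the franchisor.
At Stage I.2 the franchisor must meet a scintilla of evidence (weight is at least 21): on (c) the weight is 31 less the opposing 9 gives net 22, which does reach 21, so (c) meets the standard; on (d) the weight is 81 less the opposing 63 gives net 18, < 21, so (d) does not meet the standard.
  Stage I.2 not carried; the franchisor fails its burden.
So the franchisee prevails on this issue.
— Issue II —
Stage II.1 — burden on franchisee; standard: the balance of probabilities (weight is at least 54).
    (e): 57 ≥ 54 [met]
  Stage II.1 is satisfied; the franchisee continues to bear the burden.
Stage II.2 — burden on franchisee; standard: any credible evidence (weight is at least 15).
    (f): 46 − 31 = 15 ≥ 15 [met]
    (g): 31 − 15 = 16 ≥ 15 [met]
  Stage II.2 is satisfied; the onus moves to the franchisor.
Stage II.3 — burden on franchisor; standard: the balance of probabilities (weight is at least 54).
    (h): 62 − 10 = 52 < 54 [not met]
  Not every element is met, so the franchisor fails to carry Stage II.3.
The franchisee prevails on this issue.
— Issue III —
Stage III.1 (franchisee, a substantially-more-likely showing, weight is at least 79): (i) net 89−7=82 ≥ 79 — meets.
  All elements met. The burden passes to the franchisor.
Stage III.2 (franchisor, the balance of probabilities, weight exceeds 51): (j) net 75−27=48 ≤ 51 — fails.
  Stage III.2 not carried; the franchisor fails its burden.
The franchisee prevails on this issue.
Per-issue: Issue I → franchisee; Issue II → franchisee; Issue III → franchisee. The franchisee must prevail on every issue; overall, the franchisee prevails.

franchisee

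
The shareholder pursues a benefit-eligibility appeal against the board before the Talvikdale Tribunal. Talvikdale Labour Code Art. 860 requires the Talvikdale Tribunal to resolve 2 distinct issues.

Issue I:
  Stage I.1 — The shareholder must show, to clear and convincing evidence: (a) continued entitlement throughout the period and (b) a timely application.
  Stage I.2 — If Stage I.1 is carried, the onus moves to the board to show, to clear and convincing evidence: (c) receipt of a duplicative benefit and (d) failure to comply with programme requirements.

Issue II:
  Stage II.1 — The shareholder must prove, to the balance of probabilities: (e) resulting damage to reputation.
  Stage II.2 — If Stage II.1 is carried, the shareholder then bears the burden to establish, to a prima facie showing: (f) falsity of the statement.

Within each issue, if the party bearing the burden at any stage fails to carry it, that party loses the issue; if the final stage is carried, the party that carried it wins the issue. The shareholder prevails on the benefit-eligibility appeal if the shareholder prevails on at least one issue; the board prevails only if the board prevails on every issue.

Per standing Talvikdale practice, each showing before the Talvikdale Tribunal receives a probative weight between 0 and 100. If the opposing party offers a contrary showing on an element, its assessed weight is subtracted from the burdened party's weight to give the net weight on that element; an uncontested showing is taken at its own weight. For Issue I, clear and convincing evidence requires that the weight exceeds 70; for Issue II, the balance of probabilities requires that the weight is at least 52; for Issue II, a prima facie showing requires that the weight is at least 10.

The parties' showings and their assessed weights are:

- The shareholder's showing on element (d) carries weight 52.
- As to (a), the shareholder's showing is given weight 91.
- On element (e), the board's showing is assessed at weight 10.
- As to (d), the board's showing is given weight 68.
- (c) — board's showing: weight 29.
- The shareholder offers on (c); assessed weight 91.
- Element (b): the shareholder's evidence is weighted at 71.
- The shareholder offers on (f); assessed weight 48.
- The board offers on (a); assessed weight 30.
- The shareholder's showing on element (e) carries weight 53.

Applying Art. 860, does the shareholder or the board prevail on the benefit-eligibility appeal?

— Issue I —
Stage I.1 (shareholder, clear and convincing evidence, weight exceeds 70): (a) net 91−30=61 ≤ 70 — fails; (b) 71 > 70 — meets.
  The shareholder does not carry Stage I.1.
So the board prevails on this issue.
— Issue II —
At Stage II.1 the shareholder must meet the balance of probabilities (weight is at least 52): on (e) the weight is 53 less the opposing 10 gives net 43, < 52, so (e) does not meet the standard.
  The shareholder does not carry Stage II.1.
The analysis ends at Stage II.1; the board prevails on this issue.
Per-issue: Issue I → board; Issue II → board. The shareholder must prevail on at least one issue; overall, the board prevails.

board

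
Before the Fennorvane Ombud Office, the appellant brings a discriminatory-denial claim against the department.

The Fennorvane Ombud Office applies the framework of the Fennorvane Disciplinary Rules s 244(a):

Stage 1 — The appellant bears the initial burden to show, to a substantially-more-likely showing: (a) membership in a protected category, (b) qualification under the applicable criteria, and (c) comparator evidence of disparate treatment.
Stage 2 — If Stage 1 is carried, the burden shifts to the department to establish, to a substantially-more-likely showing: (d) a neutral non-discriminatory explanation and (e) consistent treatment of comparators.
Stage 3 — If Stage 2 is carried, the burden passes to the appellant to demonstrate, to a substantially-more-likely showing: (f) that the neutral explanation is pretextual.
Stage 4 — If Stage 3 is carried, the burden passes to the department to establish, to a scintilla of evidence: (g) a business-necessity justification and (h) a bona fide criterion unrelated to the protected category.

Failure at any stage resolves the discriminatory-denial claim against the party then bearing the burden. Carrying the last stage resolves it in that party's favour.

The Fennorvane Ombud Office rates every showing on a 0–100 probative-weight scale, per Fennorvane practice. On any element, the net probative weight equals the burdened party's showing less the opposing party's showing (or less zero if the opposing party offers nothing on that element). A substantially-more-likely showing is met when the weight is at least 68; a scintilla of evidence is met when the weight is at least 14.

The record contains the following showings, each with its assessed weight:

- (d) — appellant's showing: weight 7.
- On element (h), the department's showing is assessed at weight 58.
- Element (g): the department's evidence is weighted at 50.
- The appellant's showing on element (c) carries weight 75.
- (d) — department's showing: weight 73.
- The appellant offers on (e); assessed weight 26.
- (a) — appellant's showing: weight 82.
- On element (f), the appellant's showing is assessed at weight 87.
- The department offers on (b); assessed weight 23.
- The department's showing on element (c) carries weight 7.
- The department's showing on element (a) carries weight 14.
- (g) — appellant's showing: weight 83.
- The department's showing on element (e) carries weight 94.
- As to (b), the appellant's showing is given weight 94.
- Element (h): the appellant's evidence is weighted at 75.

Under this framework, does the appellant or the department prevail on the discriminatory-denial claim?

appellant

Stage 1 (appellant, a substantially-more-likely showing, weight is at least 68): (a) net 82−14=68 ≥ 68 — meets; (b) net 94−23=71 ≥ 68 — meets; (c) net 75−7=68 ≥ 68 — meets.
  Stage 1 is satisfied; the onus moves to the department.
Stage 2 (department, a substantially-more-likely showing, weight is at least 68): (d) net 73−7=66 < 68 — fails; (e) net 94−26=68 ≥ 68 — meets.
  The department does not carry Stage 2.
The analysis ends at Stage 2; the appellant prevails.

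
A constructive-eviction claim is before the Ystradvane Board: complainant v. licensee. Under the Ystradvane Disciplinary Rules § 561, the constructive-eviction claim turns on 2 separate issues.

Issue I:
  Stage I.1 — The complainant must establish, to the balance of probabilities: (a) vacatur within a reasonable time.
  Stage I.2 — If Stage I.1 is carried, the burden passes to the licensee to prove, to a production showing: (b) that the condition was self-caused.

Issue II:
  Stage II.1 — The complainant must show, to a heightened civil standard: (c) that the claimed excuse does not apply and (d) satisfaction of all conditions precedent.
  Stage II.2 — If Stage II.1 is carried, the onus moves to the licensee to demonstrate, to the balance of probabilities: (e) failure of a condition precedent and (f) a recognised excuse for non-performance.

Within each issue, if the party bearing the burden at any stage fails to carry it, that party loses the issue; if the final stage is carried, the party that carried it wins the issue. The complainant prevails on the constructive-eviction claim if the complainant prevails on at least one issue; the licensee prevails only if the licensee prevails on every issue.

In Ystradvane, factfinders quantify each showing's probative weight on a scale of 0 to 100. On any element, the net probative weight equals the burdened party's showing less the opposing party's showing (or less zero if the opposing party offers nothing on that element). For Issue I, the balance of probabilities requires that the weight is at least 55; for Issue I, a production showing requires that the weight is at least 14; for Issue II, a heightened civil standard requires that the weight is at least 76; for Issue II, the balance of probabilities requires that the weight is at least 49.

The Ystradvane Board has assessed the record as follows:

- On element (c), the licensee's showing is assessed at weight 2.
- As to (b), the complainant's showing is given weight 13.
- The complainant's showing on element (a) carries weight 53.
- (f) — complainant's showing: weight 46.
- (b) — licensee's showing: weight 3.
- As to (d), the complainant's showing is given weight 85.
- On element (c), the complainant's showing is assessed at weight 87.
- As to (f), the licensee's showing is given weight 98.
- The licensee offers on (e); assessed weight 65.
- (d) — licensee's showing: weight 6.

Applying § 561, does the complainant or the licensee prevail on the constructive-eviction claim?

— Issue I —
Stage I.1 (complainant, the balance of probabilities, weight is at least 55): (a) 53 < 55 — fails.
  Not every element is met, so the complainant fails to carry Stage I.1.
So the licensee prevails on this issue.
— Issue II —
Stage II.1 (complainant, a heightened civil standard, weight is at least 76): (c) net 87−2=85 ≥ 76 — meets; (d) net 85−6=79 ≥ 76 — meets.
  The complainant carries Stage II.1; the licensee now bears the burden.
Stage II.2 (licensee, the balance of probabilities, weight is at least 49): (e) 65 ≥ 49 — meets; (f) net 98−46=52 ≥ 49 — meets.
  Stage II.2 carried; the final stage is satisfied.
All stages carried — the licensee prevails on this issue.
Per-issue: Issue I → licensee; Issue II → licensee. The complainant must prevail on at least one issue; overall, the licensee prevails.

licensee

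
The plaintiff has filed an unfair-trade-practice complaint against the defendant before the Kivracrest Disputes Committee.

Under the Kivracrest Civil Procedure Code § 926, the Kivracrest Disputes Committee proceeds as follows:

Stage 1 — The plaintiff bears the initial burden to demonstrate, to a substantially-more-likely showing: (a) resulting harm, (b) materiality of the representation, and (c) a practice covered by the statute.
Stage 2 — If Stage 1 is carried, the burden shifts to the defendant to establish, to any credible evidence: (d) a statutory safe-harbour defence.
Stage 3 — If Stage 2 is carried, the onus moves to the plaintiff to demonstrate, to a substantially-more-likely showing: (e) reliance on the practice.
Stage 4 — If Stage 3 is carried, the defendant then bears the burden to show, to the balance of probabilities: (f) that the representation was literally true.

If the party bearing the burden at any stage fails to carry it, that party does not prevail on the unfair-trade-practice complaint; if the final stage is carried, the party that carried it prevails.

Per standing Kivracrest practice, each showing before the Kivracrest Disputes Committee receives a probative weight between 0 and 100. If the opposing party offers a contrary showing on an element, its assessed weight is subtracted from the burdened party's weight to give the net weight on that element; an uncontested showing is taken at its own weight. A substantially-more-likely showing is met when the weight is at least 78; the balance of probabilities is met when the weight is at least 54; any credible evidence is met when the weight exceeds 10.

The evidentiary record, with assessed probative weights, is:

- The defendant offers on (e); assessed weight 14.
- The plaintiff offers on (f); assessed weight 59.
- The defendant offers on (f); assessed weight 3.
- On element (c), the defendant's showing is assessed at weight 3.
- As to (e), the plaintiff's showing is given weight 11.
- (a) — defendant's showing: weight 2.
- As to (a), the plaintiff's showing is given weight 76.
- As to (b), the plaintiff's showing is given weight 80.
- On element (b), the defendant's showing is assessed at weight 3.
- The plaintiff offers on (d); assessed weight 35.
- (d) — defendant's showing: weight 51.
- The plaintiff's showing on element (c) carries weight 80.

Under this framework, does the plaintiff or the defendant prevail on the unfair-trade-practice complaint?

defendant

At Stage 1 the plaintiff must meet a substantially-more-likely showing (weight is at least 78): on (a) the weight is 76 less the opposing 2 gives net 74, which does not reach 78, so (a) does not meet the standard; on (b) the weight is 80 less the opposing 3 gives net 77, < 78, so (b) does not meet the standard; on (c) the weight is 80 less the opposing 3 gives net 77, which does not reach 78, so (c) does not meet the standard.
  Stage 1 not carried; the plaintiff fails its burden.
So the defendant prevails.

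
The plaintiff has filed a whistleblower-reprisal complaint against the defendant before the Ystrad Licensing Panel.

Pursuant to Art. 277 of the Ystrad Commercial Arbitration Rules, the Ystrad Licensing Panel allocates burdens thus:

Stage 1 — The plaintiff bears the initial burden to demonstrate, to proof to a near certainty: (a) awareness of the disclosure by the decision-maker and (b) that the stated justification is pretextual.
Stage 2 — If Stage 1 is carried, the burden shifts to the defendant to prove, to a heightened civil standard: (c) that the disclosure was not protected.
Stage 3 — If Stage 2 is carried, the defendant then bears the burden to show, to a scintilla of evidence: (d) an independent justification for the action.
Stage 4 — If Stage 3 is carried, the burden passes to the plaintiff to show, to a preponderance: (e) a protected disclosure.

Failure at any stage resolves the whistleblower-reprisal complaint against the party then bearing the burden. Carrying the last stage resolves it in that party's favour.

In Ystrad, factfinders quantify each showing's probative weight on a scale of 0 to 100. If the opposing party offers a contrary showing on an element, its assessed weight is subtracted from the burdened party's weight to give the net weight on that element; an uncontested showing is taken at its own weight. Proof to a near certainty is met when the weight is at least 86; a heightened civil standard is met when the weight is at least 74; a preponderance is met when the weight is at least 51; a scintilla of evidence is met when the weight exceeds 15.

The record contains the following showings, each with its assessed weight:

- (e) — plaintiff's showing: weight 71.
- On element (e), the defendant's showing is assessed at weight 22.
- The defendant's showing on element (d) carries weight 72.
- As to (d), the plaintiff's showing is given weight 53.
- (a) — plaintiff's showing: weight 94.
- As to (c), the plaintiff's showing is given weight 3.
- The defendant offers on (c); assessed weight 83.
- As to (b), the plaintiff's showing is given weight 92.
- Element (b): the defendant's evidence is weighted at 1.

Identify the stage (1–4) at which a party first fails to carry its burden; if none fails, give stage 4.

At Stage 1 the plaintiff must meet proof to a near certainty (weight is at least 86): on (a) the weight is 94, which does reach 86, so (a) meets the standard; on (b) the weight is 92 less the opposing 1 gives net 91, ≥ 86, so (b) meets the standard.
  Stage 1 is satisfied; the onus moves to the defendant.
At Stage 2 the defendant must meet a heightened civil standard (weight is at least 74): on (c) the weight is 83 less the opposing 3 gives net 80, which does reach 74, so (c) meets the standard.
  All elements met. The defendant retains the burden for Stage 3.
At Stage 3 the defendant must meet a scintilla of evidence (weight exceeds 15): on (d) the weight is 72 less the opposing 53 gives net 19, > 15, so (d) meets the standard.
  All elements met. The burden passes to the plaintiff.
At Stage 4 the plaintiff must meet a preponderance (weight is at least 51): on (e) the weight is 71 less the opposing 22 gives net 49, which does not reach 51, so (e) does not meet the standard.
  The plaintiff does not carry Stage 4.
The defendant prevails.

stage 4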